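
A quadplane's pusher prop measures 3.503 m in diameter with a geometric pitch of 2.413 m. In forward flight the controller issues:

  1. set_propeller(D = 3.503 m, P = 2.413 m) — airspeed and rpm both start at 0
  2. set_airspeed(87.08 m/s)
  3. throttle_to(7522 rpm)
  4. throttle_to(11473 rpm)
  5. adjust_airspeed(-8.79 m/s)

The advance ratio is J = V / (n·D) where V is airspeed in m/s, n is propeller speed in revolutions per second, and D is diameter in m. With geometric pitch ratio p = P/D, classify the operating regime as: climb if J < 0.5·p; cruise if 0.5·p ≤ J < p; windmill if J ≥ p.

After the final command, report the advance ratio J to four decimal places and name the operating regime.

set_propeller: D = 3.503 m, P = 2.413 m (p = P/D = 0.688838); state ← (V=0, rpm=0)
set_airspeed(87.08): V ← 87.08 m/s
throttle_to(7522): rpm ← 7522
throttle_to(11473): rpm ← 11473
adjust_airspeed(-8.79): V ← 87.08 -8.79 = 78.29 m/s
final state: V = 78.29 m/s, rpm = 11473 → n = rpm/60 = 191.216667 rev/s
J = V / (n·D) = 78.29 / (191.216667 × 3.503) = 0.116880
regime bands: climb J<0.3444 | cruise [0.3444, 0.6888) | windmill J≥0.6888
J = 0.1169 → climb

J = 0.1169, regime = climb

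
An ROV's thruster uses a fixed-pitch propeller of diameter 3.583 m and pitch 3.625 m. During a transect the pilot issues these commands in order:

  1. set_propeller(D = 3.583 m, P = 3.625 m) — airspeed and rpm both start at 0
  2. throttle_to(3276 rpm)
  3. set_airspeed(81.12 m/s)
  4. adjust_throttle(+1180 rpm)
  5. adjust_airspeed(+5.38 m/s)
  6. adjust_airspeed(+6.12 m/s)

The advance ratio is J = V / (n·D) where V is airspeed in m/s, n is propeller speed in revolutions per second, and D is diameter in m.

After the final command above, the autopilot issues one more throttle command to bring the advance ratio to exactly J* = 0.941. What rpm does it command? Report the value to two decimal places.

rpm = 1648.24

set_propeller: D = 3.583 m, P = 3.625 m (p = P/D = 1.011722); state ← (V=0, rpm=0)
throttle_to(3276): rpm ← 3276
set_airspeed(81.12): V ← 81.12 m/s
adjust_throttle(+1180): rpm ← 3276 +1180 = 4456
adjust_airspeed(+5.38): V ← 81.12 +5.38 = 86.5 m/s
adjust_airspeed(+6.12): V ← 86.5 +6.12 = 92.62 m/s
final state: V = 92.62 m/s, rpm = 4456 → n = rpm/60 = 74.266667 rev/s
target J* = 0.941; solve J* = V/(n·D) for n: n = V/(J*·D) = 92.62/(0.941 × 3.583) = 27.470613 rev/s
rpm = 60·n = 1648.236759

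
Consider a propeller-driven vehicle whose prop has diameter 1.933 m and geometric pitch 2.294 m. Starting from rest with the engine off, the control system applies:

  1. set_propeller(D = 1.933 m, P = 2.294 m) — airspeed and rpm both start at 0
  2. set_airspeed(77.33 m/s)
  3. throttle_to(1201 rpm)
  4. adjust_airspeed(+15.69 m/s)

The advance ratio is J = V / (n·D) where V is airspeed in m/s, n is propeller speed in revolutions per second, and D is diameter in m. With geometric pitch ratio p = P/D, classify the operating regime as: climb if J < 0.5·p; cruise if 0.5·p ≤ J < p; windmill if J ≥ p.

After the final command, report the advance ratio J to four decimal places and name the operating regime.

J = 2.4041, regime = windmill

set_propeller: D = 1.933 m, P = 2.294 m (p = P/D = 1.186756); state ← (V=0, rpm=0)
set_airspeed(77.33): V ← 77.33 m/s
throttle_to(1201): rpm ← 1201
adjust_airspeed(+15.69): V ← 77.33 +15.69 = 93.02 m/s
final state: V = 93.02 m/s, rpm = 1201 → n = rpm/60 = 20.016667 rev/s
J = V / (n·D) = 93.02 / (20.016667 × 1.933) = 2.404101
regime bands: climb J<0.5934 | cruise [0.5934, 1.1868) | windmill J≥1.1868
J = 2.4041 → windmill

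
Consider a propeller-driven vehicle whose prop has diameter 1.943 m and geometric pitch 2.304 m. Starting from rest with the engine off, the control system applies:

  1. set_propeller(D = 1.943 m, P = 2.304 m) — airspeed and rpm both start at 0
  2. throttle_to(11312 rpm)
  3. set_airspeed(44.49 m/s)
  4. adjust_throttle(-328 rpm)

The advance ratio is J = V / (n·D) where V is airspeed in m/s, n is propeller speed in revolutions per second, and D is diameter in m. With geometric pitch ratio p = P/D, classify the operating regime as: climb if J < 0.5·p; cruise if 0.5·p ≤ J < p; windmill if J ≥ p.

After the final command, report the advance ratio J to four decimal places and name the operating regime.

J = 0.1251, regime = climb

set_propeller: D = 1.943 m, P = 2.304 m (p = P/D = 1.185795); state ← (V=0, rpm=0)
throttle_to(11312): rpm ← 11312
set_airspeed(44.49): V ← 44.49 m/s
adjust_throttle(-328): rpm ← 11312 -328 = 10984
final state: V = 44.49 m/s, rpm = 10984 → n = rpm/60 = 183.066667 rev/s
J = V / (n·D) = 44.49 / (183.066667 × 1.943) = 0.125078
regime bands: climb J<0.5929 | cruise [0.5929, 1.1858) | windmill J≥1.1858
J = 0.1251 → climb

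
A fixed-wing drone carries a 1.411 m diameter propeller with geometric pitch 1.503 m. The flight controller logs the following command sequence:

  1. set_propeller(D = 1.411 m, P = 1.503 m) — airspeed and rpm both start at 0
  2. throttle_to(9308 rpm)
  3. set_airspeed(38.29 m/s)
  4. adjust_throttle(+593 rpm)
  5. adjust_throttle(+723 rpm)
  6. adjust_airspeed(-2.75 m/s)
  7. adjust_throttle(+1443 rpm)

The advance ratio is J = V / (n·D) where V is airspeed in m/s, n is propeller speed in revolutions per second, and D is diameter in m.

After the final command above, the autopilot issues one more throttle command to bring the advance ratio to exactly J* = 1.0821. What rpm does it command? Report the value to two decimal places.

rpm = 1396.61

set_propeller: D = 1.411 m, P = 1.503 m (p = P/D = 1.065202); state ← (V=0, rpm=0)
throttle_to(9308): rpm ← 9308
set_airspeed(38.29): V ← 38.29 m/s
adjust_throttle(+593): rpm ← 9308 +593 = 9901
adjust_throttle(+723): rpm ← 9901 +723 = 10624
adjust_airspeed(-2.75): V ← 38.29 -2.75 = 35.54 m/s
adjust_throttle(+1443): rpm ← 10624 +1443 = 12067
final state: V = 35.54 m/s, rpm = 12067 → n = rpm/60 = 201.116667 rev/s
target J* = 1.0821; solve J* = V/(n·D) for n: n = V/(J*·D) = 35.54/(1.0821 × 1.411) = 23.276786 rev/s
rpm = 60·n = 1396.607156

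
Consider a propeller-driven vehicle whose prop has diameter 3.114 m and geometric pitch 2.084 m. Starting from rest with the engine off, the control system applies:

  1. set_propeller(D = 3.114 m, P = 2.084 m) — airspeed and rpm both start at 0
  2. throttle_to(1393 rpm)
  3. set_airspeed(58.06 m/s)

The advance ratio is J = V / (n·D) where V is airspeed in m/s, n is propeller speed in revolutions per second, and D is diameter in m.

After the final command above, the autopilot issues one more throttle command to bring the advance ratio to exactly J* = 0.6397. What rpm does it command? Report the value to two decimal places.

rpm = 1748.77

set_propeller: D = 3.114 m, P = 2.084 m (p = P/D = 0.669236); state ← (V=0, rpm=0)
throttle_to(1393): rpm ← 1393
set_airspeed(58.06): V ← 58.06 m/s
final state: V = 58.06 m/s, rpm = 1393 → n = rpm/60 = 23.216667 rev/s
target J* = 0.6397; solve J* = V/(n·D) for n: n = V/(J*·D) = 58.06/(0.6397 × 3.114) = 29.146209 rev/s
rpm = 60·n = 1748.772531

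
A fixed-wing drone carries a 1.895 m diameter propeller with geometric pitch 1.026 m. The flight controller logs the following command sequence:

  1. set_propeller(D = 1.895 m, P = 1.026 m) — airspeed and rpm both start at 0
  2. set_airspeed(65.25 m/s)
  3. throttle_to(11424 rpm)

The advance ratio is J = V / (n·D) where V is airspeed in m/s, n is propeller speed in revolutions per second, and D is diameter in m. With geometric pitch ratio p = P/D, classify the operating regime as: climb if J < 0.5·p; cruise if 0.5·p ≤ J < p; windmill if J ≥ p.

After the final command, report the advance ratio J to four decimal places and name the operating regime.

J = 0.1808, regime = climb

set_propeller: D = 1.895 m, P = 1.026 m (p = P/D = 0.541425); state ← (V=0, rpm=0)
set_airspeed(65.25): V ← 65.25 m/s
throttle_to(11424): rpm ← 11424
final state: V = 65.25 m/s, rpm = 11424 → n = rpm/60 = 190.400000 rev/s
J = V / (n·D) = 65.25 / (190.400000 × 1.895) = 0.180844
regime bands: climb J<0.2707 | cruise [0.2707, 0.5414) | windmill J≥0.5414
J = 0.1808 → climb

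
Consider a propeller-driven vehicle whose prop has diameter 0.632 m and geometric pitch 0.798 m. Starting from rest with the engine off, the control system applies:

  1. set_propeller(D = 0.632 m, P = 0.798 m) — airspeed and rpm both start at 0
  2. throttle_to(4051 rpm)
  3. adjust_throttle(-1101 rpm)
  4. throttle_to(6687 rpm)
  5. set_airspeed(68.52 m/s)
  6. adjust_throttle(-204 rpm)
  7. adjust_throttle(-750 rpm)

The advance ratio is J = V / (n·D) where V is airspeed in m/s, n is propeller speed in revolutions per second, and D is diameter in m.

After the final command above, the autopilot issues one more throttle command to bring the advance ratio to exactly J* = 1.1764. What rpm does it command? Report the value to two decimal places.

set_propeller: D = 0.632 m, P = 0.798 m (p = P/D = 1.262658); state ← (V=0, rpm=0)
throttle_to(4051): rpm ← 4051
adjust_throttle(-1101): rpm ← 4051 -1101 = 2950
throttle_to(6687): rpm ← 6687
set_airspeed(68.52): V ← 68.52 m/s
adjust_throttle(-204): rpm ← 6687 -204 = 6483
adjust_throttle(-750): rpm ← 6483 -750 = 5733
final state: V = 68.52 m/s, rpm = 5733 → n = rpm/60 = 95.550000 rev/s
target J* = 1.1764; solve J* = V/(n·D) for n: n = V/(J*·D) = 68.52/(1.1764 × 0.632) = 92.160593 rev/s
rpm = 60·n = 5529.635576

rpm = 5529.64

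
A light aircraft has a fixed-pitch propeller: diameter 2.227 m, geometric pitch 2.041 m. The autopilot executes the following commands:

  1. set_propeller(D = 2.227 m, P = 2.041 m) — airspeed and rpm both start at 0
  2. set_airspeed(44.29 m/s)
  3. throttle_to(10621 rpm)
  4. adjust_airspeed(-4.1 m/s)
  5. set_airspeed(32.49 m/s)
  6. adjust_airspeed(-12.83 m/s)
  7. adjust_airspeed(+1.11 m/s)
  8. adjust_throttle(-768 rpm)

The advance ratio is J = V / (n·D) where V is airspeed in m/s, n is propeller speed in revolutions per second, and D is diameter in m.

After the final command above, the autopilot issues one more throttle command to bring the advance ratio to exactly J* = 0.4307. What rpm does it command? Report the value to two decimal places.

set_propeller: D = 2.227 m, P = 2.041 m (p = P/D = 0.916480); state ← (V=0, rpm=0)
set_airspeed(44.29): V ← 44.29 m/s
throttle_to(10621): rpm ← 10621
adjust_airspeed(-4.1): V ← 44.29 -4.1 = 40.19 m/s
set_airspeed(32.49): V ← 32.49 m/s
adjust_airspeed(-12.83): V ← 32.49 -12.83 = 19.66 m/s
adjust_airspeed(+1.11): V ← 19.66 +1.11 = 20.77 m/s
adjust_throttle(-768): rpm ← 10621 -768 = 9853
final state: V = 20.77 m/s, rpm = 9853 → n = rpm/60 = 164.216667 rev/s
target J* = 0.4307; solve J* = V/(n·D) for n: n = V/(J*·D) = 20.77/(0.4307 × 2.227) = 21.654163 rev/s
rpm = 60·n = 1299.249798

rpm = 1299.25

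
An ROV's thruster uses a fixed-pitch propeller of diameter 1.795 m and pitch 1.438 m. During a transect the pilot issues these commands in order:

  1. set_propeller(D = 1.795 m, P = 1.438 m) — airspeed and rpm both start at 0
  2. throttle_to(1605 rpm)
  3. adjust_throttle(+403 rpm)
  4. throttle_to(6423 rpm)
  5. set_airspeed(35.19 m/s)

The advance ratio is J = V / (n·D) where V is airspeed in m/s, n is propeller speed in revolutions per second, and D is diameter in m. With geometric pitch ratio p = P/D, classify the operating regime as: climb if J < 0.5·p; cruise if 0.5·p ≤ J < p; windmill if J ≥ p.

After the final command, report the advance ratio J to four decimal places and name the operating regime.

J = 0.1831, regime = climb

set_propeller: D = 1.795 m, P = 1.438 m (p = P/D = 0.801114); state ← (V=0, rpm=0)
throttle_to(1605): rpm ← 1605
adjust_throttle(+403): rpm ← 1605 +403 = 2008
throttle_to(6423): rpm ← 6423
set_airspeed(35.19): V ← 35.19 m/s
final state: V = 35.19 m/s, rpm = 6423 → n = rpm/60 = 107.050000 rev/s
J = V / (n·D) = 35.19 / (107.050000 × 1.795) = 0.183134
regime bands: climb J<0.4006 | cruise [0.4006, 0.8011) | windmill J≥0.8011
J = 0.1831 → climb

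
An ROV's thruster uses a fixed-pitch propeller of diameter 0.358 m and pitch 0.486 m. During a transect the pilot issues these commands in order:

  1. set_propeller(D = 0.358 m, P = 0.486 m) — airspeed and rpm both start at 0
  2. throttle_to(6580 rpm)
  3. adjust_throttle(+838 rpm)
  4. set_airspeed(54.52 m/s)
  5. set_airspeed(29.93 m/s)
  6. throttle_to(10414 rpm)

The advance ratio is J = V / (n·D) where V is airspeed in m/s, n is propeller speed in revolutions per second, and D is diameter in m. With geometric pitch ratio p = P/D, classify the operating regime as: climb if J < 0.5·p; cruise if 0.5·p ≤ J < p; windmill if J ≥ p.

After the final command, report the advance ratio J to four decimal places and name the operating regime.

J = 0.4817, regime = climb

set_propeller: D = 0.358 m, P = 0.486 m (p = P/D = 1.357542); state ← (V=0, rpm=0)
throttle_to(6580): rpm ← 6580
adjust_throttle(+838): rpm ← 6580 +838 = 7418
set_airspeed(54.52): V ← 54.52 m/s
set_airspeed(29.93): V ← 29.93 m/s
throttle_to(10414): rpm ← 10414
final state: V = 29.93 m/s, rpm = 10414 → n = rpm/60 = 173.566667 rev/s
J = V / (n·D) = 29.93 / (173.566667 × 0.358) = 0.481679
regime bands: climb J<0.6788 | cruise [0.6788, 1.3575) | windmill J≥1.3575
J = 0.4817 → climb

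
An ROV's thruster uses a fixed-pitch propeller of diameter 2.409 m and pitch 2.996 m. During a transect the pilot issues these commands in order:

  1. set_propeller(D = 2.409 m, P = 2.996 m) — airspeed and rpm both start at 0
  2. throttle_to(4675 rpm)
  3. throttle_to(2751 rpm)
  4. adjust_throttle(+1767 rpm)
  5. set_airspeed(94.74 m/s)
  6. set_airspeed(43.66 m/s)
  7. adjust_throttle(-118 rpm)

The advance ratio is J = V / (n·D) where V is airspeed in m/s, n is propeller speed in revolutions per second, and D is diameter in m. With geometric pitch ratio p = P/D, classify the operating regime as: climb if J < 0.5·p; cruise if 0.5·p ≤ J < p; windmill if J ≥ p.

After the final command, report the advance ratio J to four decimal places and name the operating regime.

J = 0.2471, regime = climb

set_propeller: D = 2.409 m, P = 2.996 m (p = P/D = 1.243670); state ← (V=0, rpm=0)
throttle_to(4675): rpm ← 4675
throttle_to(2751): rpm ← 2751
adjust_throttle(+1767): rpm ← 2751 +1767 = 4518
set_airspeed(94.74): V ← 94.74 m/s
set_airspeed(43.66): V ← 43.66 m/s
adjust_throttle(-118): rpm ← 4518 -118 = 4400
final state: V = 43.66 m/s, rpm = 4400 → n = rpm/60 = 73.333333 rev/s
J = V / (n·D) = 43.66 / (73.333333 × 2.409) = 0.247141
regime bands: climb J<0.6218 | cruise [0.6218, 1.2437) | windmill J≥1.2437
J = 0.2471 → climb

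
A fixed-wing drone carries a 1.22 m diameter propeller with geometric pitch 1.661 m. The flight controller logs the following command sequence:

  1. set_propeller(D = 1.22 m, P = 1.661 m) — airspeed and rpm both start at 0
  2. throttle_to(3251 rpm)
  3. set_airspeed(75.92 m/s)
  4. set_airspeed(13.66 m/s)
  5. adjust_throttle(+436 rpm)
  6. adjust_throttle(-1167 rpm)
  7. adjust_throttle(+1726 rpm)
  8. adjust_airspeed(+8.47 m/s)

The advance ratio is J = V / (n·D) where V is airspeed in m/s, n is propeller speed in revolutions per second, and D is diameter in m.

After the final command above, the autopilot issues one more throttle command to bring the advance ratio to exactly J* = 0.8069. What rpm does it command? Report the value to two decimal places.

rpm = 1348.82

set_propeller: D = 1.22 m, P = 1.661 m (p = P/D = 1.361475); state ← (V=0, rpm=0)
throttle_to(3251): rpm ← 3251
set_airspeed(75.92): V ← 75.92 m/s
set_airspeed(13.66): V ← 13.66 m/s
adjust_throttle(+436): rpm ← 3251 +436 = 3687
adjust_throttle(-1167): rpm ← 3687 -1167 = 2520
adjust_throttle(+1726): rpm ← 2520 +1726 = 4246
adjust_airspeed(+8.47): V ← 13.66 +8.47 = 22.13 m/s
final state: V = 22.13 m/s, rpm = 4246 → n = rpm/60 = 70.766667 rev/s
target J* = 0.8069; solve J* = V/(n·D) for n: n = V/(J*·D) = 22.13/(0.8069 × 1.22) = 22.480288 rev/s
rpm = 60·n = 1348.817271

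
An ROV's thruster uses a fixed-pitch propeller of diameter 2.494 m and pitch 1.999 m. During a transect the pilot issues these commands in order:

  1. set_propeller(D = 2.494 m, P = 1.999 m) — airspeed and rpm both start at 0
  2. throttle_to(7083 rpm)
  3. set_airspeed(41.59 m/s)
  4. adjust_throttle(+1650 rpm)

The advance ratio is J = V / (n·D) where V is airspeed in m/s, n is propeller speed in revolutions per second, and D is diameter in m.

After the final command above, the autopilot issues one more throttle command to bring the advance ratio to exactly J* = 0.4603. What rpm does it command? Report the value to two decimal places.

rpm = 2173.72

set_propeller: D = 2.494 m, P = 1.999 m (p = P/D = 0.801524); state ← (V=0, rpm=0)
throttle_to(7083): rpm ← 7083
set_airspeed(41.59): V ← 41.59 m/s
adjust_throttle(+1650): rpm ← 7083 +1650 = 8733
final state: V = 41.59 m/s, rpm = 8733 → n = rpm/60 = 145.550000 rev/s
target J* = 0.4603; solve J* = V/(n·D) for n: n = V/(J*·D) = 41.59/(0.4603 × 2.494) = 36.228595 rev/s
rpm = 60·n = 2173.715723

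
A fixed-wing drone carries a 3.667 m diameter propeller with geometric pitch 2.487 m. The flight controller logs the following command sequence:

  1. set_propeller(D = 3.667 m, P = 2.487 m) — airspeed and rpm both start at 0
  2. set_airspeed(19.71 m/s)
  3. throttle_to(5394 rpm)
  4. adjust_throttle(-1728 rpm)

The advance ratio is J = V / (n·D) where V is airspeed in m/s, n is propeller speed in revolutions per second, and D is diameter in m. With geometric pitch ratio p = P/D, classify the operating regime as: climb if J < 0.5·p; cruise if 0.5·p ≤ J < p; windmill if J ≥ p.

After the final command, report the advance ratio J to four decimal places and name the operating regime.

J = 0.0880, regime = climb

set_propeller: D = 3.667 m, P = 2.487 m (p = P/D = 0.678211); state ← (V=0, rpm=0)
set_airspeed(19.71): V ← 19.71 m/s
throttle_to(5394): rpm ← 5394
adjust_throttle(-1728): rpm ← 5394 -1728 = 3666
final state: V = 19.71 m/s, rpm = 3666 → n = rpm/60 = 61.100000 rev/s
J = V / (n·D) = 19.71 / (61.100000 × 3.667) = 0.087970
regime bands: climb J<0.3391 | cruise [0.3391, 0.6782) | windmill J≥0.6782
J = 0.0880 → climb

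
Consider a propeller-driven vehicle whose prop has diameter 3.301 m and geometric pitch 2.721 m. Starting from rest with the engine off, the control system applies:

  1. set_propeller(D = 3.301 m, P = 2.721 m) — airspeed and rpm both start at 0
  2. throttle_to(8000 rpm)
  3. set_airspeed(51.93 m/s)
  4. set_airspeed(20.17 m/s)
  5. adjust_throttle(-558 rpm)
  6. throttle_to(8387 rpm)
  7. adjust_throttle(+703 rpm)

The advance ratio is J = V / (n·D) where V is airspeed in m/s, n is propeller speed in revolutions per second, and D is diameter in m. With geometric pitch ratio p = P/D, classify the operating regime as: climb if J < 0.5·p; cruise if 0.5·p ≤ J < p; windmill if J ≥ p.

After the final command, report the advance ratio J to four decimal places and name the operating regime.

set_propeller: D = 3.301 m, P = 2.721 m (p = P/D = 0.824296); state ← (V=0, rpm=0)
throttle_to(8000): rpm ← 8000
set_airspeed(51.93): V ← 51.93 m/s
set_airspeed(20.17): V ← 20.17 m/s
adjust_throttle(-558): rpm ← 8000 -558 = 7442
throttle_to(8387): rpm ← 8387
adjust_throttle(+703): rpm ← 8387 +703 = 9090
final state: V = 20.17 m/s, rpm = 9090 → n = rpm/60 = 151.500000 rev/s
J = V / (n·D) = 20.17 / (151.500000 × 3.301) = 0.040332
regime bands: climb J<0.4121 | cruise [0.4121, 0.8243) | windmill J≥0.8243
J = 0.0403 → climb

J = 0.0403, regime = climb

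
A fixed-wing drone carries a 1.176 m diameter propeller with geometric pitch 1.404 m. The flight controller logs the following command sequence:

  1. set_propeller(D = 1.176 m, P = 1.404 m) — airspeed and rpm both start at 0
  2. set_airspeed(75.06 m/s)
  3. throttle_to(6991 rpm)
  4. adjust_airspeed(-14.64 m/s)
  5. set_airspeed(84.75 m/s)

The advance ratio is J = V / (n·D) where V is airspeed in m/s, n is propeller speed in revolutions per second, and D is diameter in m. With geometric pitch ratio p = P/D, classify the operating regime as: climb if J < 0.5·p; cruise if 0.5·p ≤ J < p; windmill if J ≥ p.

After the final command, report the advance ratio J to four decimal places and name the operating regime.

J = 0.6185, regime = cruise

set_propeller: D = 1.176 m, P = 1.404 m (p = P/D = 1.193878); state ← (V=0, rpm=0)
set_airspeed(75.06): V ← 75.06 m/s
throttle_to(6991): rpm ← 6991
adjust_airspeed(-14.64): V ← 75.06 -14.64 = 60.42 m/s
set_airspeed(84.75): V ← 84.75 m/s
final state: V = 84.75 m/s, rpm = 6991 → n = rpm/60 = 116.516667 rev/s
J = V / (n·D) = 84.75 / (116.516667 × 1.176) = 0.618507
regime bands: climb J<0.5969 | cruise [0.5969, 1.1939) | windmill J≥1.1939
J = 0.6185 → cruise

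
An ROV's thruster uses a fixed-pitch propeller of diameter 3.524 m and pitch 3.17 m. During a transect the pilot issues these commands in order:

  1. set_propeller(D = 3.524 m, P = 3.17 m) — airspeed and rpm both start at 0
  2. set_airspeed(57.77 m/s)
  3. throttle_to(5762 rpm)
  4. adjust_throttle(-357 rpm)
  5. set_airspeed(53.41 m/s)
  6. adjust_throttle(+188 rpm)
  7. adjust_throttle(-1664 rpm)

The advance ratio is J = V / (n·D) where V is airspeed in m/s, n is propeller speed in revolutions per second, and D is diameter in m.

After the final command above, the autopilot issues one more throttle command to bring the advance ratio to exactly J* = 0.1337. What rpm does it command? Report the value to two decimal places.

rpm = 6801.53

set_propeller: D = 3.524 m, P = 3.17 m (p = P/D = 0.899546); state ← (V=0, rpm=0)
set_airspeed(57.77): V ← 57.77 m/s
throttle_to(5762): rpm ← 5762
adjust_throttle(-357): rpm ← 5762 -357 = 5405
set_airspeed(53.41): V ← 53.41 m/s
adjust_throttle(+188): rpm ← 5405 +188 = 5593
adjust_throttle(-1664): rpm ← 5593 -1664 = 3929
final state: V = 53.41 m/s, rpm = 3929 → n = rpm/60 = 65.483333 rev/s
target J* = 0.1337; solve J* = V/(n·D) for n: n = V/(J*·D) = 53.41/(0.1337 × 3.524) = 113.358808 rev/s
rpm = 60·n = 6801.528487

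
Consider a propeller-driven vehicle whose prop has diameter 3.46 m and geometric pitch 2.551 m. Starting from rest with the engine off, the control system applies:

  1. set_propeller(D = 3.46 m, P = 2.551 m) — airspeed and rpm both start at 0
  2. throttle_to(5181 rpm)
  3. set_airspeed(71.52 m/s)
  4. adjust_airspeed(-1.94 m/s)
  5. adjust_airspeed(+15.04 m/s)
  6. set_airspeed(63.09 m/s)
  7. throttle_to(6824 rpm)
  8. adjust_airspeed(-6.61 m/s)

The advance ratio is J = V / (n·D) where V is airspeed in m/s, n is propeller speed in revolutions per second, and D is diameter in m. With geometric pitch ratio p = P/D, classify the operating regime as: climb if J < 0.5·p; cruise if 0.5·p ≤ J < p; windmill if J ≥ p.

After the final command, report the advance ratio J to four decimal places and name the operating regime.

J = 0.1435, regime = climb

set_propeller: D = 3.46 m, P = 2.551 m (p = P/D = 0.737283); state ← (V=0, rpm=0)
throttle_to(5181): rpm ← 5181
set_airspeed(71.52): V ← 71.52 m/s
adjust_airspeed(-1.94): V ← 71.52 -1.94 = 69.58 m/s
adjust_airspeed(+15.04): V ← 69.58 +15.04 = 84.62 m/s
set_airspeed(63.09): V ← 63.09 m/s
throttle_to(6824): rpm ← 6824
adjust_airspeed(-6.61): V ← 63.09 -6.61 = 56.48 m/s
final state: V = 56.48 m/s, rpm = 6824 → n = rpm/60 = 113.733333 rev/s
J = V / (n·D) = 56.48 / (113.733333 × 3.46) = 0.143526
regime bands: climb J<0.3686 | cruise [0.3686, 0.7373) | windmill J≥0.7373
J = 0.1435 → climb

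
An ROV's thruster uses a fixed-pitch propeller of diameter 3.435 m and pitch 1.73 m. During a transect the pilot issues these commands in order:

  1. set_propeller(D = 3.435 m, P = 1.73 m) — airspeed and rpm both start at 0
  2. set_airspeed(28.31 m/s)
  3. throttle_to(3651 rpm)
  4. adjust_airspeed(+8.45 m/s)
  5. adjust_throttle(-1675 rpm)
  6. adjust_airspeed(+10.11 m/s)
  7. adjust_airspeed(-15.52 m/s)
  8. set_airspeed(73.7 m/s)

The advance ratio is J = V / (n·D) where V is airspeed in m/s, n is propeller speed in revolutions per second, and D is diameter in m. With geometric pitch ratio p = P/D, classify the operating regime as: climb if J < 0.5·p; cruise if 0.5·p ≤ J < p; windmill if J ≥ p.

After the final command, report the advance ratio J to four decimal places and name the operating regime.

set_propeller: D = 3.435 m, P = 1.73 m (p = P/D = 0.503639); state ← (V=0, rpm=0)
set_airspeed(28.31): V ← 28.31 m/s
throttle_to(3651): rpm ← 3651
adjust_airspeed(+8.45): V ← 28.31 +8.45 = 36.76 m/s
adjust_throttle(-1675): rpm ← 3651 -1675 = 1976
adjust_airspeed(+10.11): V ← 36.76 +10.11 = 46.87 m/s
adjust_airspeed(-15.52): V ← 46.87 -15.52 = 31.35 m/s
set_airspeed(73.7): V ← 73.7 m/s
final state: V = 73.7 m/s, rpm = 1976 → n = rpm/60 = 32.933333 rev/s
J = V / (n·D) = 73.7 / (32.933333 × 3.435) = 0.651486
regime bands: climb J<0.2518 | cruise [0.2518, 0.5036) | windmill J≥0.5036
J = 0.6515 → windmill

J = 0.6515, regime = windmill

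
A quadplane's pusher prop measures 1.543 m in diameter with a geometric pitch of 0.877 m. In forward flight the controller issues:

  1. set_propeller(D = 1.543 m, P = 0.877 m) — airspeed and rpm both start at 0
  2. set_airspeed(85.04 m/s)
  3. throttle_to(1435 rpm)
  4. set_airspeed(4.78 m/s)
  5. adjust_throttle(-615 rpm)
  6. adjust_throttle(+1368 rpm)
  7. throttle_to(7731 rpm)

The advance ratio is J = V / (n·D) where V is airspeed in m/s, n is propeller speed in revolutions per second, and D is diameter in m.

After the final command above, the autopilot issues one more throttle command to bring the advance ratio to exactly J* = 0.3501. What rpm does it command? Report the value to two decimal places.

rpm = 530.91

set_propeller: D = 1.543 m, P = 0.877 m (p = P/D = 0.568373); state ← (V=0, rpm=0)
set_airspeed(85.04): V ← 85.04 m/s
throttle_to(1435): rpm ← 1435
set_airspeed(4.78): V ← 4.78 m/s
adjust_throttle(-615): rpm ← 1435 -615 = 820
adjust_throttle(+1368): rpm ← 820 +1368 = 2188
throttle_to(7731): rpm ← 7731
final state: V = 4.78 m/s, rpm = 7731 → n = rpm/60 = 128.850000 rev/s
target J* = 0.3501; solve J* = V/(n·D) for n: n = V/(J*·D) = 4.78/(0.3501 × 1.543) = 8.848504 rev/s
rpm = 60·n = 530.910250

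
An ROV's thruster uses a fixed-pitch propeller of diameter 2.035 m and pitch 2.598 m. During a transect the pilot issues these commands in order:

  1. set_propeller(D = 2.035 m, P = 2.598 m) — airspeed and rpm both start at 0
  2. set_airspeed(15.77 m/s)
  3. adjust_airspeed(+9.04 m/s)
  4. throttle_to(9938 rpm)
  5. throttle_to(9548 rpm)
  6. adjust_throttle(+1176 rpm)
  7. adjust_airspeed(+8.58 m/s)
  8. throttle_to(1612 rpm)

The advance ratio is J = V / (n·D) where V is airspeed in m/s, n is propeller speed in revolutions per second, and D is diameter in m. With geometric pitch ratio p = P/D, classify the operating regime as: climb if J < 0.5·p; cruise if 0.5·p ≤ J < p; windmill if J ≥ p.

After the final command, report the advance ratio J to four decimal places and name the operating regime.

J = 0.6107, regime = climb

set_propeller: D = 2.035 m, P = 2.598 m (p = P/D = 1.276658); state ← (V=0, rpm=0)
set_airspeed(15.77): V ← 15.77 m/s
adjust_airspeed(+9.04): V ← 15.77 +9.04 = 24.81 m/s
throttle_to(9938): rpm ← 9938
throttle_to(9548): rpm ← 9548
adjust_throttle(+1176): rpm ← 9548 +1176 = 10724
adjust_airspeed(+8.58): V ← 24.81 +8.58 = 33.39 m/s
throttle_to(1612): rpm ← 1612
final state: V = 33.39 m/s, rpm = 1612 → n = rpm/60 = 26.866667 rev/s
J = V / (n·D) = 33.39 / (26.866667 × 2.035) = 0.610714
regime bands: climb J<0.6383 | cruise [0.6383, 1.2767) | windmill J≥1.2767
J = 0.6107 → climb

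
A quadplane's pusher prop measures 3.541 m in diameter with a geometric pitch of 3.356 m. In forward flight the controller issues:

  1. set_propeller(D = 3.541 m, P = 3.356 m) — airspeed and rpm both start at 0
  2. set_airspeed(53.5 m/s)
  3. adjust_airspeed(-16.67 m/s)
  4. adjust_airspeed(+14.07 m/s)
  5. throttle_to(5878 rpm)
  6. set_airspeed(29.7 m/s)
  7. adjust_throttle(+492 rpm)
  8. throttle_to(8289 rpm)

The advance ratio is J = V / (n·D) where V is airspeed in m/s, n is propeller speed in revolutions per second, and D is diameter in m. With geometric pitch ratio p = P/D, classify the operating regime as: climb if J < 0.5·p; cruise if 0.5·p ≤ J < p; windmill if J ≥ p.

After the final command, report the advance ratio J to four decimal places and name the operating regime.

J = 0.0607, regime = climb

set_propeller: D = 3.541 m, P = 3.356 m (p = P/D = 0.947755); state ← (V=0, rpm=0)
set_airspeed(53.5): V ← 53.5 m/s
adjust_airspeed(-16.67): V ← 53.5 -16.67 = 36.83 m/s
adjust_airspeed(+14.07): V ← 36.83 +14.07 = 50.9 m/s
throttle_to(5878): rpm ← 5878
set_airspeed(29.7): V ← 29.7 m/s
adjust_throttle(+492): rpm ← 5878 +492 = 6370
throttle_to(8289): rpm ← 8289
final state: V = 29.7 m/s, rpm = 8289 → n = rpm/60 = 138.150000 rev/s
J = V / (n·D) = 29.7 / (138.150000 × 3.541) = 0.060713
regime bands: climb J<0.4739 | cruise [0.4739, 0.9478) | windmill J≥0.9478
J = 0.0607 → climb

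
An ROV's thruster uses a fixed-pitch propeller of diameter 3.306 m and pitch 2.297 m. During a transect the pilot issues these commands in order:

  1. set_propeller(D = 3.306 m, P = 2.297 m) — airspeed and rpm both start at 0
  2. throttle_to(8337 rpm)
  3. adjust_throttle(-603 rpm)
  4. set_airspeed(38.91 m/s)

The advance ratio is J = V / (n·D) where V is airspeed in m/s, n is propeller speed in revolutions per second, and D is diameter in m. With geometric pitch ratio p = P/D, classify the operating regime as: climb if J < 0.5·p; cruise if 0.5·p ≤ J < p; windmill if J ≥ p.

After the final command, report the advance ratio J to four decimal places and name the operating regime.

set_propeller: D = 3.306 m, P = 2.297 m (p = P/D = 0.694797); state ← (V=0, rpm=0)
throttle_to(8337): rpm ← 8337
adjust_throttle(-603): rpm ← 8337 -603 = 7734
set_airspeed(38.91): V ← 38.91 m/s
final state: V = 38.91 m/s, rpm = 7734 → n = rpm/60 = 128.900000 rev/s
J = V / (n·D) = 38.91 / (128.900000 × 3.306) = 0.091307
regime bands: climb J<0.3474 | cruise [0.3474, 0.6948) | windmill J≥0.6948
J = 0.0913 → climb

J = 0.0913, regime = climb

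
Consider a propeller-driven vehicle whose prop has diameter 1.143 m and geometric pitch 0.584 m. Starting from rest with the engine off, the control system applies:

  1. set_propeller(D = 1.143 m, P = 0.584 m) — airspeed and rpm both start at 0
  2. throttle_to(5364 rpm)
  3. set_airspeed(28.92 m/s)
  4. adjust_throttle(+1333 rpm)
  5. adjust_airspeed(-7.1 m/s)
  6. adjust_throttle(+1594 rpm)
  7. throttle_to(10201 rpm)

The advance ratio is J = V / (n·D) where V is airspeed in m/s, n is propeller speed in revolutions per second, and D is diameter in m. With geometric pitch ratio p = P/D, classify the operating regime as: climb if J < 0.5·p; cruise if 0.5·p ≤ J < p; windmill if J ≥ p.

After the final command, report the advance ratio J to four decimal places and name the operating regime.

J = 0.1123, regime = climb

set_propeller: D = 1.143 m, P = 0.584 m (p = P/D = 0.510936); state ← (V=0, rpm=0)
throttle_to(5364): rpm ← 5364
set_airspeed(28.92): V ← 28.92 m/s
adjust_throttle(+1333): rpm ← 5364 +1333 = 6697
adjust_airspeed(-7.1): V ← 28.92 -7.1 = 21.82 m/s
adjust_throttle(+1594): rpm ← 6697 +1594 = 8291
throttle_to(10201): rpm ← 10201
final state: V = 21.82 m/s, rpm = 10201 → n = rpm/60 = 170.016667 rev/s
J = V / (n·D) = 21.82 / (170.016667 × 1.143) = 0.112284
regime bands: climb J<0.2555 | cruise [0.2555, 0.5109) | windmill J≥0.5109
J = 0.1123 → climb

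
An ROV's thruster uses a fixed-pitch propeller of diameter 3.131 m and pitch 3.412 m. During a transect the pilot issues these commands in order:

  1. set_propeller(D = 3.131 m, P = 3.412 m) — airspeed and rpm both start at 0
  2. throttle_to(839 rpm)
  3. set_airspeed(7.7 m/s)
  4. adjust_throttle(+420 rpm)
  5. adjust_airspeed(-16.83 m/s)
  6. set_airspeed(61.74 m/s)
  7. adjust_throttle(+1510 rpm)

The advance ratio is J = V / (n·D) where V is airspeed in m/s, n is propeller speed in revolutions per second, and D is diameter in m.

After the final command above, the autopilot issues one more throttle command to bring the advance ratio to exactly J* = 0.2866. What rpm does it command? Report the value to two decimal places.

rpm = 4128.18

set_propeller: D = 3.131 m, P = 3.412 m (p = P/D = 1.089748); state ← (V=0, rpm=0)
throttle_to(839): rpm ← 839
set_airspeed(7.7): V ← 7.7 m/s
adjust_throttle(+420): rpm ← 839 +420 = 1259
adjust_airspeed(-16.83): V ← 7.7 -16.83 = -9.13 m/s
set_airspeed(61.74): V ← 61.74 m/s
adjust_throttle(+1510): rpm ← 1259 +1510 = 2769
final state: V = 61.74 m/s, rpm = 2769 → n = rpm/60 = 46.150000 rev/s
target J* = 0.2866; solve J* = V/(n·D) for n: n = V/(J*·D) = 61.74/(0.2866 × 3.131) = 68.802999 rev/s
rpm = 60·n = 4128.179966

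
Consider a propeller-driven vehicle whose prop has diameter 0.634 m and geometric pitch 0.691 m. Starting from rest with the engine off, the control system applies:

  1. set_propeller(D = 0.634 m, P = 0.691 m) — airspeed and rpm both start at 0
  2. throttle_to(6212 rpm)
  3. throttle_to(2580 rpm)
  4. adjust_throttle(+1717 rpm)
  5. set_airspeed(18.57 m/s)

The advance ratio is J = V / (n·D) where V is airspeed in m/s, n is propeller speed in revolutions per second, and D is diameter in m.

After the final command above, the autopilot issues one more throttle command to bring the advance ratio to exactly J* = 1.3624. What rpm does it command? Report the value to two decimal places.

rpm = 1289.94

set_propeller: D = 0.634 m, P = 0.691 m (p = P/D = 1.089905); state ← (V=0, rpm=0)
throttle_to(6212): rpm ← 6212
throttle_to(2580): rpm ← 2580
adjust_throttle(+1717): rpm ← 2580 +1717 = 4297
set_airspeed(18.57): V ← 18.57 m/s
final state: V = 18.57 m/s, rpm = 4297 → n = rpm/60 = 71.616667 rev/s
target J* = 1.3624; solve J* = V/(n·D) for n: n = V/(J*·D) = 18.57/(1.3624 × 0.634) = 21.498988 rev/s
rpm = 60·n = 1289.939261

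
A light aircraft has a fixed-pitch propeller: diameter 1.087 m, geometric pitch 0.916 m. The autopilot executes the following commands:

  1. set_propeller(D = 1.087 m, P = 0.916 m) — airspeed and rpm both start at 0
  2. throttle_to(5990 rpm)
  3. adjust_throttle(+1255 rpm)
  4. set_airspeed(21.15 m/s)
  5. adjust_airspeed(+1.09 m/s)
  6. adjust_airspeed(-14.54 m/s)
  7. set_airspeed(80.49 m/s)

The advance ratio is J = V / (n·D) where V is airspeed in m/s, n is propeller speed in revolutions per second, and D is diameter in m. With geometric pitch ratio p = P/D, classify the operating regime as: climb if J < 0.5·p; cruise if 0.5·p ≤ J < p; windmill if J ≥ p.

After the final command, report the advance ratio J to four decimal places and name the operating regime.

set_propeller: D = 1.087 m, P = 0.916 m (p = P/D = 0.842686); state ← (V=0, rpm=0)
throttle_to(5990): rpm ← 5990
adjust_throttle(+1255): rpm ← 5990 +1255 = 7245
set_airspeed(21.15): V ← 21.15 m/s
adjust_airspeed(+1.09): V ← 21.15 +1.09 = 22.24 m/s
adjust_airspeed(-14.54): V ← 22.24 -14.54 = 7.7 m/s
set_airspeed(80.49): V ← 80.49 m/s
final state: V = 80.49 m/s, rpm = 7245 → n = rpm/60 = 120.750000 rev/s
J = V / (n·D) = 80.49 / (120.750000 × 1.087) = 0.613233
regime bands: climb J<0.4213 | cruise [0.4213, 0.8427) | windmill J≥0.8427
J = 0.6132 → cruise

J = 0.6132, regime = cruise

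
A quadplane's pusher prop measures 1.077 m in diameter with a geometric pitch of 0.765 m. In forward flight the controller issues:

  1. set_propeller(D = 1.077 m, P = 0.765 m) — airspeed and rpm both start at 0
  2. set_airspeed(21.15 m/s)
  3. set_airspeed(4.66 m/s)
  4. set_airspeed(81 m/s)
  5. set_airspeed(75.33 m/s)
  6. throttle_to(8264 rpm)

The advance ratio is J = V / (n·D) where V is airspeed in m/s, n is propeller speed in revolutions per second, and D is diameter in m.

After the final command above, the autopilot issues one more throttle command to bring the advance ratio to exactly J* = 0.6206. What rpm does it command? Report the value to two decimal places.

rpm = 6762.26

set_propeller: D = 1.077 m, P = 0.765 m (p = P/D = 0.710306); state ← (V=0, rpm=0)
set_airspeed(21.15): V ← 21.15 m/s
set_airspeed(4.66): V ← 4.66 m/s
set_airspeed(81): V ← 81 m/s
set_airspeed(75.33): V ← 75.33 m/s
throttle_to(8264): rpm ← 8264
final state: V = 75.33 m/s, rpm = 8264 → n = rpm/60 = 137.733333 rev/s
target J* = 0.6206; solve J* = V/(n·D) for n: n = V/(J*·D) = 75.33/(0.6206 × 1.077) = 112.704302 rev/s
rpm = 60·n = 6762.258108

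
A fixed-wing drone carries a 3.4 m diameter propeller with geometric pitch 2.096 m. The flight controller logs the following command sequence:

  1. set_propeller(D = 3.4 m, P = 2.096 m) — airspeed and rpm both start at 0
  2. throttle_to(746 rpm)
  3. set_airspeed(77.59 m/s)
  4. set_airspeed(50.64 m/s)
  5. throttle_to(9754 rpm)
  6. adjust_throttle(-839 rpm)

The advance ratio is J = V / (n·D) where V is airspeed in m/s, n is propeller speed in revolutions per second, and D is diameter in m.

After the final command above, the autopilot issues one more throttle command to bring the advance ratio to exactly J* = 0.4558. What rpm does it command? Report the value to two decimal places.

set_propeller: D = 3.4 m, P = 2.096 m (p = P/D = 0.616471); state ← (V=0, rpm=0)
throttle_to(746): rpm ← 746
set_airspeed(77.59): V ← 77.59 m/s
set_airspeed(50.64): V ← 50.64 m/s
throttle_to(9754): rpm ← 9754
adjust_throttle(-839): rpm ← 9754 -839 = 8915
final state: V = 50.64 m/s, rpm = 8915 → n = rpm/60 = 148.583333 rev/s
target J* = 0.4558; solve J* = V/(n·D) for n: n = V/(J*·D) = 50.64/(0.4558 × 3.4) = 32.676871 rev/s
rpm = 60·n = 1960.612240

rpm = 1960.61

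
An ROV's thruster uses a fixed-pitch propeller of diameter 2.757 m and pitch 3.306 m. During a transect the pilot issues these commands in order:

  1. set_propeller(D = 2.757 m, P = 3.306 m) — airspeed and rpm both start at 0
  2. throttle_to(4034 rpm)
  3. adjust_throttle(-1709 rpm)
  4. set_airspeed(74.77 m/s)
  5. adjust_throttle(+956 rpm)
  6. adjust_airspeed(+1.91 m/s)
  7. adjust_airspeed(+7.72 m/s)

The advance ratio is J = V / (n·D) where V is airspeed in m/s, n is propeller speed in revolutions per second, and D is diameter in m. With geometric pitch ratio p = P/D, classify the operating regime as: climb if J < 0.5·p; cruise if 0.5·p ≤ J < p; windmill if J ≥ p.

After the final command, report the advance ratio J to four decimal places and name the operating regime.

set_propeller: D = 2.757 m, P = 3.306 m (p = P/D = 1.199129); state ← (V=0, rpm=0)
throttle_to(4034): rpm ← 4034
adjust_throttle(-1709): rpm ← 4034 -1709 = 2325
set_airspeed(74.77): V ← 74.77 m/s
adjust_throttle(+956): rpm ← 2325 +956 = 3281
adjust_airspeed(+1.91): V ← 74.77 +1.91 = 76.68 m/s
adjust_airspeed(+7.72): V ← 76.68 +7.72 = 84.4 m/s
final state: V = 84.4 m/s, rpm = 3281 → n = rpm/60 = 54.683333 rev/s
J = V / (n·D) = 84.4 / (54.683333 × 2.757) = 0.559823
regime bands: climb J<0.5996 | cruise [0.5996, 1.1991) | windmill J≥1.1991
J = 0.5598 → climb

J = 0.5598, regime = climb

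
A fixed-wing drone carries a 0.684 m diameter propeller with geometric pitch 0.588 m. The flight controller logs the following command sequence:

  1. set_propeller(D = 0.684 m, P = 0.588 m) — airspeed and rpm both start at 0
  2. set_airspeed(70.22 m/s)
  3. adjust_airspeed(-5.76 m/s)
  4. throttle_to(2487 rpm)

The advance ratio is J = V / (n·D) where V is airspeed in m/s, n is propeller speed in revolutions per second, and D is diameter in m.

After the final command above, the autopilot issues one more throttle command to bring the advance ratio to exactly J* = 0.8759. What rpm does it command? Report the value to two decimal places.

set_propeller: D = 0.684 m, P = 0.588 m (p = P/D = 0.859649); state ← (V=0, rpm=0)
set_airspeed(70.22): V ← 70.22 m/s
adjust_airspeed(-5.76): V ← 70.22 -5.76 = 64.46 m/s
throttle_to(2487): rpm ← 2487
final state: V = 64.46 m/s, rpm = 2487 → n = rpm/60 = 41.450000 rev/s
target J* = 0.8759; solve J* = V/(n·D) for n: n = V/(J*·D) = 64.46/(0.8759 × 0.684) = 107.591924 rev/s
rpm = 60·n = 6455.515430

rpm = 6455.52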